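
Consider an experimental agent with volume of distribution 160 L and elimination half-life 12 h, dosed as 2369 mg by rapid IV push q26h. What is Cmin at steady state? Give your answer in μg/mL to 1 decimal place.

4.2 μg/mL

τ/t½ = 26/12 ≈ 2.1667, so fraction remaining f = (1/2)^(26/12) ≈ 0.2227.
Accumulation ratio R = 1/(1 − f) ≈ 1/0.7773 ≈ 1.2865.
Each bolus raises the concentration by D/Vd = 2369/160 ≈ 14.806 μg/mL.
Cmax,ss = C₀/(1 − f) ≈ 14.806/0.7773 ≈ 19.048 μg/mL.
Steady-state trough Cmin,ss = Cmax,ss·f ≈ 19.048 × 0.2227 ≈ 4.242 μg/mL.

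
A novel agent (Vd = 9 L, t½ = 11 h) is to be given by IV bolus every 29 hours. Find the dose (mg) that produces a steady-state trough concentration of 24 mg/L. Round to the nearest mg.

1127 mg

τ/t½ = 29/11 ≈ 2.6364, so f = (1/2)^(29/11) ≈ 0.160833.
Cmin,ss = (D/Vd)·f/(1−f), so D = Cmin,ss·Vd·(1−f)/f.
D = 24 × 9 × (1−f)/f ≈ 24 × 9 × 5.21763 ≈ 1127.01 mg.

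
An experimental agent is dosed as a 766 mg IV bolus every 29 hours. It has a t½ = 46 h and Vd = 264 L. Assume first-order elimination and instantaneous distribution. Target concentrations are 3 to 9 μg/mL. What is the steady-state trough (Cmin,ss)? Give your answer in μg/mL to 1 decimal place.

5.3 μg/mL

k = ln2/t½ = ln2/46 ≈ 0.015068 h⁻¹; fraction remaining f = e^(−kτ) = e^(−0.015068×29) ≈ 0.6460.
Accumulation ratio R = 1/(1 − f) ≈ 1/0.3540 ≈ 2.8249.
Single-dose peak C₀ = D/Vd = 766/264 ≈ 2.902 μg/mL.
Steady-state peak Cmax,ss = C₀·R ≈ 2.902 × 2.8249 ≈ 8.198 μg/mL.
Steady-state trough Cmin,ss = Cmax,ss·f ≈ 8.198 × 0.6460 ≈ 5.296 μg/mL.
Trough 5.3 μg/mL vs MEC 3 μg/mL: adequate.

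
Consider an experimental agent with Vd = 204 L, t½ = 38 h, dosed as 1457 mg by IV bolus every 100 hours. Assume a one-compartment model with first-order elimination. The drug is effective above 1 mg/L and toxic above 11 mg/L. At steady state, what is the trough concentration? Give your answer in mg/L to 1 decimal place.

k = ln2/t½ = ln2/38 ≈ 0.018241 h⁻¹; fraction remaining f = e^(−kτ) = e^(−0.018241×100) ≈ 0.1614.
Single-dose peak C₀ = D/Vd = 1457/204 ≈ 7.142 mg/L.
Steady-state trough Cmin,ss = C₀·f/(1−f) ≈ 7.142 × 0.1614/0.8386 ≈ 1.375 mg/L.
Trough 1.4 mg/L vs MEC 1 mg/L: adequate.

1.4 mg/L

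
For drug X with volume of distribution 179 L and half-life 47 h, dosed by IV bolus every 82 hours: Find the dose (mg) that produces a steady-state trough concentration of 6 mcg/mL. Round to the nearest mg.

τ/t½ = 82/47 ≈ 1.7447, so f = (1/2)^(82/47) ≈ 0.298400.
Cmin,ss = (D/Vd)·f/(1−f), so D = Cmin,ss·Vd·(1−f)/f.
D = 6 × 179 × (1−f)/f ≈ 6 × 179 × 2.35121 ≈ 2525.20 mg.

2525 mg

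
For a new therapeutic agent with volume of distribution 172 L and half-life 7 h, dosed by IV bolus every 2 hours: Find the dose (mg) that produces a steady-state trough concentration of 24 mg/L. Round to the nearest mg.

τ/t½ = 2/7 ≈ 0.28571, so f = (1/2)^(2/7) ≈ 0.820335.
Cmin,ss = (D/Vd)·f/(1−f), so D = Cmin,ss·Vd·(1−f)/f.
D = 24 × 172 × (1−f)/f ≈ 24 × 172 × 0.21901 ≈ 904.07 mg.

904 mg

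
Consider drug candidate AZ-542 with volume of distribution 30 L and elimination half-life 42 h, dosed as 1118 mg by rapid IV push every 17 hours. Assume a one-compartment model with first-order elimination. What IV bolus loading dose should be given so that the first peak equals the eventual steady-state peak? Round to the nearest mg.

4570 mg

f = (1/2)^(17/42) ≈ 0.755361; accumulation ratio R = 1/(1−f) ≈ 4.08766.
Loading dose to hit Cmax,ss on first dose: D_load = D_maint·R ≈ 1118 × 4.08766 ≈ 4570.00 mg.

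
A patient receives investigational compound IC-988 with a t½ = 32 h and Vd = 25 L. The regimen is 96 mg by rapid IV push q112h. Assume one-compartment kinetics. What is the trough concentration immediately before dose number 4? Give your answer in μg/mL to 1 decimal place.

0.4 μg/mL

f = (1/2)^(τ/t½) = (1/2)^(112/32) ≈ 0.0884.
C₀ = D/Vd = 96/25 ≈ 3.840 μg/mL.
Before the 4th dose, 3 doses have been given. Superposition: Cmin = C₀·(f + f² + … + f^3).
≈ 3.840 × (0.0884 + 0.0078 + 0.0007) ≈ 3.840 × 0.0969 ≈ 0.372 μg/mL.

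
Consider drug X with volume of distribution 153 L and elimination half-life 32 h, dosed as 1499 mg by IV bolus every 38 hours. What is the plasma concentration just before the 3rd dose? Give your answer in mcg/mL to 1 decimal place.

6.2 mcg/mL

f = (1/2)^(τ/t½) = (1/2)^(38/32) ≈ 0.4391.
C₀ = D/Vd = 1499/153 ≈ 9.797 mcg/mL.
Before the 3rd dose, 2 doses have been given. Superposition: Cmin = C₀·(f + f²).
≈ 9.797 × (0.4391 + 0.1928) ≈ 9.797 × 0.6319 ≈ 6.191 mcg/mL.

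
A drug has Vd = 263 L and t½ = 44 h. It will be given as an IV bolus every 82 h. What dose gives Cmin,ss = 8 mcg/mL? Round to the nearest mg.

5553 mg

τ/t½ = 82/44 ≈ 1.8636, so f = (1/2)^(82/44) ≈ 0.274783.
Cmin,ss = (D/Vd)·f/(1−f), so D = Cmin,ss·Vd·(1−f)/f.
D = 8 × 263 × (1−f)/f ≈ 8 × 263 × 2.63924 ≈ 5552.96 mg.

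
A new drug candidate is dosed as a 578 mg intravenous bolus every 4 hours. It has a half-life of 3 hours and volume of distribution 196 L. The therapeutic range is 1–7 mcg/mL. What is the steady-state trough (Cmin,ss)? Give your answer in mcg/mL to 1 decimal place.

τ/t½ = 4/3 ≈ 1.3333, so fraction remaining f = (1/2)^(4/3) ≈ 0.3969.
Accumulation ratio R = 1/(1 − f) ≈ 1/0.6031 ≈ 1.6581.
Single-dose peak C₀ = D/Vd = 578/196 ≈ 2.949 mcg/mL.
Steady-state peak Cmax,ss = C₀·R ≈ 2.949 × 1.6581 ≈ 4.890 mcg/mL.
One interval later, Cmin,ss = Cmax,ss·e^(−kτ) ≈ 4.890 × 0.3969 ≈ 1.941 mcg/mL.
Trough 1.9 mcg/mL vs MEC 1 mcg/mL: adequate.

1.9 mcg/mL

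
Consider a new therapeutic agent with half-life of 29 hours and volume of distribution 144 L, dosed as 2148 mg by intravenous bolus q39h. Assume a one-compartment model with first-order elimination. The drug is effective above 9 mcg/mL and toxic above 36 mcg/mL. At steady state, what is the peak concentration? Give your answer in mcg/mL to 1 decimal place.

τ/t½ = 39/29 ≈ 1.3448, so fraction remaining f = (1/2)^(39/29) ≈ 0.3937.
Accumulation ratio R = 1/(1 − f) ≈ 1/0.6063 ≈ 1.6493.
Each bolus raises the concentration by D/Vd = 2148/144 ≈ 14.917 mcg/mL.
Cmax,ss = C₀/(1 − f) ≈ 14.917/0.6063 ≈ 24.603 mcg/mL.
Peak 24.6 mcg/mL vs MTC 36 mcg/mL: below toxic threshold.

24.6 mcg/mL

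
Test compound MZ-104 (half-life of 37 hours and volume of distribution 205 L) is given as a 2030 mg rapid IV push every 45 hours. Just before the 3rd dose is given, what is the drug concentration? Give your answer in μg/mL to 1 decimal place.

f = (1/2)^(τ/t½) = (1/2)^(45/37) ≈ 0.4304.
C₀ = D/Vd = 2030/205 ≈ 9.902 μg/mL.
Before the 3rd dose, 2 doses have been given. Superposition: Cmin = C₀·(f + f²).
≈ 9.902 × (0.4304 + 0.1852) ≈ 9.902 × 0.6156 ≈ 6.096 μg/mL.

6.1 μg/mL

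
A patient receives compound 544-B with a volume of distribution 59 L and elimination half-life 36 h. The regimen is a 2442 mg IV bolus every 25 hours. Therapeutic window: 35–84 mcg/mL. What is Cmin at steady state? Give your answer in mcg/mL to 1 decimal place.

τ/t½ = 25/36 ≈ 0.69444, so fraction remaining f = (1/2)^(25/36) ≈ 0.6179.
At steady state, accumulation factor R = 1/(1 − e^(−kτ)) ≈ 2.6171.
Single-dose peak C₀ = D/Vd = 2442/59 ≈ 41.390 mcg/mL.
Steady-state peak Cmax,ss = C₀·R ≈ 41.390 × 2.6171 ≈ 108.322 mcg/mL.
Steady-state trough Cmin,ss = Cmax,ss·f ≈ 108.322 × 0.6179 ≈ 66.932 mcg/mL.
Trough 66.9 mcg/mL vs MEC 35 mcg/mL: adequate.

66.9 mcg/mL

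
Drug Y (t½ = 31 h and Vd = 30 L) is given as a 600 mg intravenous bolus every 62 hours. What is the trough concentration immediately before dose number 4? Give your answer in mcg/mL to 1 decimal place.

6.6 mcg/mL

f = (1/2)^(τ/t½) = (1/2)^(62/31) ≈ 0.2500.
C₀ = D/Vd = 600/30 ≈ 20.000 mcg/mL.
Before the 4th dose, 3 doses have been given. Superposition: Cmin = C₀·(f + f² + … + f^3).
≈ 20.000 × (0.2500 + 0.0625 + 0.0156) ≈ 20.000 × 0.3281 ≈ 6.562 mcg/mL.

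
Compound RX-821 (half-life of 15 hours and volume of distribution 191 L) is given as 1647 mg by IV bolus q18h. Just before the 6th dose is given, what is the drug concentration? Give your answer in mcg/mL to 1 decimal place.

f = (1/2)^(τ/t½) = (1/2)^(18/15) ≈ 0.4353.
C₀ = D/Vd = 1647/191 ≈ 8.623 mcg/mL.
Before the 6th dose, 5 doses have been given. Superposition: Cmin = C₀·(f + f² + … + f^5).
≈ 8.623 × (0.4353 + 0.1895 + 0.0825 + 0.0359 + 0.0156) ≈ 8.623 × 0.7588 ≈ 6.543 mcg/mL.

6.5 mcg/mL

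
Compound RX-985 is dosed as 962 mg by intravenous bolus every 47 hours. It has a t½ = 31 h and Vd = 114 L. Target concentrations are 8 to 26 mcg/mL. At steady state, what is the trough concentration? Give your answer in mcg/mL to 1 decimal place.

4.5 mcg/mL

k = ln2/t½ = ln2/31 ≈ 0.022360 h⁻¹; fraction remaining f = e^(−kτ) = e^(−0.022360×47) ≈ 0.3496.
At steady state, accumulation factor R = 1/(1 − e^(−kτ)) ≈ 1.5375.
Each bolus raises the concentration by D/Vd = 962/114 ≈ 8.439 mcg/mL.
Cmax,ss = C₀/(1 − f) ≈ 8.439/0.6504 ≈ 12.975 mcg/mL.
One interval later, Cmin,ss = Cmax,ss·e^(−kτ) ≈ 12.975 × 0.3496 ≈ 4.536 mcg/mL.
Trough 4.5 mcg/mL vs MEC 8 mcg/mL: subtherapeutic.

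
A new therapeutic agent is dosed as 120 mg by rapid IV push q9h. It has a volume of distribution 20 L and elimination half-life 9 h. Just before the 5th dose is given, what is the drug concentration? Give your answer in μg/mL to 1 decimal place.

5.6 μg/mL

f = (1/2)^(τ/t½) = (1/2)^(9/9) ≈ 0.5000.
C₀ = D/Vd = 120/20 ≈ 6.000 μg/mL.
Before the 5th dose, 4 doses have been given. Superposition: Cmin = C₀·(f + f² + … + f^4).
≈ 6.000 × (0.5000 + 0.2500 + 0.1250 + 0.0625) ≈ 6.000 × 0.9375 ≈ 5.625 μg/mL.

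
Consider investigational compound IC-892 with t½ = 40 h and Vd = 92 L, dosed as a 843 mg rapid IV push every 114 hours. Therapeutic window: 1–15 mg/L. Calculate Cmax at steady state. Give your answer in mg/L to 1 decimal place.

10.6 mg/L

Over one 114-h interval, 114/40 ≈ 2.85 half-lives elapse, leaving f ≈ 0.1387 of each dose.
Accumulation ratio R = 1/(1 − f) ≈ 1/0.8613 ≈ 1.1610.
Single-dose peak C₀ = D/Vd = 843/92 ≈ 9.163 mg/L.
Steady-state peak Cmax,ss = C₀·R ≈ 9.163 × 1.1610 ≈ 10.638 mg/L.
Peak 10.6 mg/L vs MTC 15 mg/L: below toxic threshold.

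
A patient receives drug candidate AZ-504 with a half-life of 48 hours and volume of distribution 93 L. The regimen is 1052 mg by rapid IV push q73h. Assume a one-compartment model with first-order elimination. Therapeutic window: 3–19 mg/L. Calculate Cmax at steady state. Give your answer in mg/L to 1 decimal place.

k = ln2/t½ = ln2/48 ≈ 0.014441 h⁻¹; fraction remaining f = e^(−kτ) = e^(−0.014441×73) ≈ 0.3485.
At steady state, accumulation factor R = 1/(1 − e^(−kτ)) ≈ 1.5349.
Single-dose peak C₀ = D/Vd = 1052/93 ≈ 11.312 mg/L.
Cmax,ss = C₀/(1 − f) ≈ 11.312/0.6515 ≈ 17.363 mg/L.
Peak 17.4 mg/L vs MTC 19 mg/L: below toxic threshold.

17.4 mg/L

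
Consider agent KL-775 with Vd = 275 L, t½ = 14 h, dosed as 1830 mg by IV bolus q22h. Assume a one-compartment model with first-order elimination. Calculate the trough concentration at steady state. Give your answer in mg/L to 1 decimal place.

Over one 22-h interval, 22/14 ≈ 1.5714 half-lives elapse, leaving f ≈ 0.3365 of each dose.
Accumulation ratio R = 1/(1 − f) ≈ 1/0.6635 ≈ 1.5072.
Single-dose peak C₀ = D/Vd = 1830/275 ≈ 6.655 mg/L.
Steady-state peak Cmax,ss = C₀·R ≈ 6.655 × 1.5072 ≈ 10.030 mg/L.
One interval later, Cmin,ss = Cmax,ss·e^(−kτ) ≈ 10.030 × 0.3365 ≈ 3.375 mg/L.

3.4 mg/L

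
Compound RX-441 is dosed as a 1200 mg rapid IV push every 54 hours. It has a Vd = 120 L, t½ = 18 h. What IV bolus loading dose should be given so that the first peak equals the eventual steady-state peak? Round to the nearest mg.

1371 mg

f = (1/2)^(54/18) ≈ 0.125000; accumulation ratio R = 1/(1−f) ≈ 1.14286.
Loading dose to hit Cmax,ss on first dose: D_load = D_maint·R ≈ 1200 × 1.14286 ≈ 1371.43 mg.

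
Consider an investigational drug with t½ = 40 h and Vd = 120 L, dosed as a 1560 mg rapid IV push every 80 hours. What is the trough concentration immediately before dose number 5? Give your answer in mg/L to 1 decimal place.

4.3 mg/L

f = (1/2)^(τ/t½) = (1/2)^(80/40) ≈ 0.2500.
C₀ = D/Vd = 1560/120 ≈ 13.000 mg/L.
Before the 5th dose, 4 doses have been given. Superposition: Cmin = C₀·(f + f² + … + f^4).
≈ 13.000 × (0.2500 + 0.0625 + 0.0156 + 0.0039) ≈ 13.000 × 0.3320 ≈ 4.316 mg/L.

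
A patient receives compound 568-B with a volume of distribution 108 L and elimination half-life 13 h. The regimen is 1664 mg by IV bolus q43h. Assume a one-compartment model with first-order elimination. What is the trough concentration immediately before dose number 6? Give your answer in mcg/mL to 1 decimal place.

f = (1/2)^(τ/t½) = (1/2)^(43/13) ≈ 0.1010.
C₀ = D/Vd = 1664/108 ≈ 15.407 mcg/mL.
Before the 6th dose, 5 doses have been given. Superposition: Cmin = C₀·(f + f² + … + f^5).
≈ 15.407 × (0.1010 + 0.0102 + 0.0010 + 0.0001 + 0.0000) ≈ 15.407 × 0.1123 ≈ 1.730 mcg/mL.

1.7 mcg/mL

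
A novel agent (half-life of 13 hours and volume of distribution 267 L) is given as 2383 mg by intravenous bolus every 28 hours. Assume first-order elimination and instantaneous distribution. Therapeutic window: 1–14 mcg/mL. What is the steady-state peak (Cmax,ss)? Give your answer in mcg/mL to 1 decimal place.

Over one 28-h interval, 28/13 ≈ 2.1538 half-lives elapse, leaving f ≈ 0.2247 of each dose.
At steady state, accumulation factor R = 1/(1 − e^(−kτ)) ≈ 1.2898.
Single-dose peak C₀ = D/Vd = 2383/267 ≈ 8.925 mcg/mL.
Steady-state peak Cmax,ss = C₀·R ≈ 8.925 × 1.2898 ≈ 11.511 mcg/mL.
Peak 11.5 mcg/mL vs MTC 14 mcg/mL: below toxic threshold.

11.5 mcg/mL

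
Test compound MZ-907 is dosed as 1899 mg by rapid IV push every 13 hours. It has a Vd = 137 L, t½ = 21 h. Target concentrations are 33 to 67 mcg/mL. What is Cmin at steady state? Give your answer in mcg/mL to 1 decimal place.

Over one 13-h interval, 13/21 ≈ 0.61905 half-lives elapse, leaving f ≈ 0.6511 of each dose.
At steady state, accumulation factor R = 1/(1 − e^(−kτ)) ≈ 2.8662.
Single-dose peak C₀ = D/Vd = 1899/137 ≈ 13.861 mcg/mL.
Cmax,ss = C₀/(1 − f) ≈ 13.861/0.3489 ≈ 39.728 mcg/mL.
One interval later, Cmin,ss = Cmax,ss·e^(−kτ) ≈ 39.728 × 0.6511 ≈ 25.867 mcg/mL.
Trough 25.9 mcg/mL vs MEC 33 mcg/mL: subtherapeutic.

25.9 mcg/mL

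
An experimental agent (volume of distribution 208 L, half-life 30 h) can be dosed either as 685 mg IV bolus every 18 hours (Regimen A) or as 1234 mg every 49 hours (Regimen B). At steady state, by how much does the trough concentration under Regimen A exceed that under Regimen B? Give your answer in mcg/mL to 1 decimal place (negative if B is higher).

3.6 mcg/mL

Regimen A: f = (1/2)^(18/30) ≈ 0.6598; Cmin,ss = (685/208)·f/(1−f) ≈ 6.387 mcg/mL.
Regimen B: f = (1/2)^(49/30) ≈ 0.3223; Cmin,ss = (1234/208)·f/(1−f) ≈ 2.821 mcg/mL.
Difference ≈ 6.387 − 2.821 ≈ 3.566 mcg/mL.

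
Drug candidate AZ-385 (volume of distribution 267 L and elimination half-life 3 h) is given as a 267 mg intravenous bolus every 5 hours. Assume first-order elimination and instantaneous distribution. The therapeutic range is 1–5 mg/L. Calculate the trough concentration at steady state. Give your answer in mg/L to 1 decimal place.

τ/t½ = 5/3 ≈ 1.6667, so fraction remaining f = (1/2)^(5/3) ≈ 0.3150.
At steady state, accumulation factor R = 1/(1 − e^(−kτ)) ≈ 1.4599.
Single-dose peak C₀ = D/Vd = 267/267 ≈ 1.000 mg/L.
Steady-state peak Cmax,ss = C₀·R ≈ 1.000 × 1.4599 ≈ 1.460 mg/L.
Steady-state trough Cmin,ss = Cmax,ss·f ≈ 1.460 × 0.3150 ≈ 0.460 mg/L.
Trough 0.5 mg/L vs MEC 1 mg/L: subtherapeutic.

0.5 mg/L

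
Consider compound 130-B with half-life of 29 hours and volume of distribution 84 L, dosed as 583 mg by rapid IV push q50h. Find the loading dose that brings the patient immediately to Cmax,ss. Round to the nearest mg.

f = (1/2)^(50/29) ≈ 0.302679; accumulation ratio R = 1/(1−f) ≈ 1.43406.
Loading dose to hit Cmax,ss on first dose: D_load = D_maint·R ≈ 583 × 1.43406 ≈ 836.06 mg.

836 mg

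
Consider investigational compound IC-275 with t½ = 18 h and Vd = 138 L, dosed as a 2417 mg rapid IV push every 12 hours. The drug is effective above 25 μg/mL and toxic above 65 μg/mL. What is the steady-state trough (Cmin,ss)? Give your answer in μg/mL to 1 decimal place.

29.8 μg/mL

Over one 12-h interval, 12/18 ≈ 0.66667 half-lives elapse, leaving f ≈ 0.6300 of each dose.
Each bolus raises the concentration by D/Vd = 2417/138 ≈ 17.514 μg/mL.
Steady-state trough Cmin,ss = C₀·f/(1−f) ≈ 17.514 × 0.6300/0.3700 ≈ 29.821 μg/mL.
Trough 29.8 μg/mL vs MEC 25 μg/mL: adequate.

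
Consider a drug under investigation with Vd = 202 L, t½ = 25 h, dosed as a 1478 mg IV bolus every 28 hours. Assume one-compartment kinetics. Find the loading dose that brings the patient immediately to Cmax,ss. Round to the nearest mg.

2738 mg

f = (1/2)^(28/25) ≈ 0.460094; accumulation ratio R = 1/(1−f) ≈ 1.85217.
Loading dose to hit Cmax,ss on first dose: D_load = D_maint·R ≈ 1478 × 1.85217 ≈ 2737.51 mg.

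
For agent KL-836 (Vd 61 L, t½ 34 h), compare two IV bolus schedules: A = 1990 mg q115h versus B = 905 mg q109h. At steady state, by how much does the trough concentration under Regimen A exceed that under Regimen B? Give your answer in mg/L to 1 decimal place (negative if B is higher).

1.7 mg/L

Regimen A: f = (1/2)^(115/34) ≈ 0.0959; Cmin,ss = (1990/61)·f/(1−f) ≈ 3.460 mg/L.
Regimen B: f = (1/2)^(109/34) ≈ 0.1084; Cmin,ss = (905/61)·f/(1−f) ≈ 1.804 mg/L.
Difference ≈ 3.460 − 1.804 ≈ 1.656 mg/L.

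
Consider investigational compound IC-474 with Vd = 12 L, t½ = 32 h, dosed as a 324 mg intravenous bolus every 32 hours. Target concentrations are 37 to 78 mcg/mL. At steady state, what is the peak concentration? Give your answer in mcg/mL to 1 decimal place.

54.0 mcg/mL

The dosing interval is 1 half-life, so f = 2^(−1) = 0.5.
Accumulation ratio R = 1/(1 − f) = 1/0.5 = 2/1.
Single-dose peak C₀ = D/Vd = 324/12 = 27 mcg/mL.
Steady-state peak Cmax,ss = C₀·R = 27 × 2/1 ≈ 54.000 mcg/mL.
Peak 54.0 mcg/mL vs MTC 78 mcg/mL: below toxic threshold.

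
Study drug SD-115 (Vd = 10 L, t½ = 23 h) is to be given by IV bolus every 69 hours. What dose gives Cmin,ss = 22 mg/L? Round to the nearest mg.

1540 mg

τ/t½ = 69/23 ≈ 3, so f = (1/2)^(69/23) ≈ 0.125000.
Cmin,ss = (D/Vd)·f/(1−f), so D = Cmin,ss·Vd·(1−f)/f.
D = 22 × 10 × (1−f)/f ≈ 22 × 10 × 7.00000 ≈ 1540.00 mg.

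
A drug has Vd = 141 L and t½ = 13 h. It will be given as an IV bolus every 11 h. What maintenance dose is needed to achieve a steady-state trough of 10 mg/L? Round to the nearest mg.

1125 mg

τ/t½ = 11/13 ≈ 0.84615, so f = (1/2)^(11/13) ≈ 0.556266.
Cmin,ss = (D/Vd)·f/(1−f), so D = Cmin,ss·Vd·(1−f)/f.
D = 10 × 141 × (1−f)/f ≈ 10 × 141 × 0.79770 ≈ 1124.76 mg.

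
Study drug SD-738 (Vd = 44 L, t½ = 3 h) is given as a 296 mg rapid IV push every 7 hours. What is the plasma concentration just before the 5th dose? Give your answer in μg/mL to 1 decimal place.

f = (1/2)^(τ/t½) = (1/2)^(7/3) ≈ 0.1984.
C₀ = D/Vd = 296/44 ≈ 6.727 μg/mL.
Before the 5th dose, 4 doses have been given. Superposition: Cmin = C₀·(f + f² + … + f^4).
≈ 6.727 × (0.1984 + 0.0394 + 0.0078 + 0.0015) ≈ 6.727 × 0.2471 ≈ 1.662 μg/mL.

1.7 μg/mL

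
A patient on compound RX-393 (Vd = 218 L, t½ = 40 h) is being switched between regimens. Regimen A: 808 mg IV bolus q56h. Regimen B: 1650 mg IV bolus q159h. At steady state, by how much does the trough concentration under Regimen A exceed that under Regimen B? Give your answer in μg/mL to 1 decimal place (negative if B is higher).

1.7 μg/mL

Regimen A: f = (1/2)^(56/40) ≈ 0.3789; Cmin,ss = (808/218)·f/(1−f) ≈ 2.261 μg/mL.
Regimen B: f = (1/2)^(159/40) ≈ 0.0636; Cmin,ss = (1650/218)·f/(1−f) ≈ 0.514 μg/mL.
Difference ≈ 2.261 − 0.514 ≈ 1.747 μg/mL.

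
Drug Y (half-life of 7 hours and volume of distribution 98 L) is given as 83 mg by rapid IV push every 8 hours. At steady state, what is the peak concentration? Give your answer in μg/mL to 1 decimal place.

τ/t½ = 8/7 ≈ 1.1429, so fraction remaining f = (1/2)^(8/7) ≈ 0.4529.
At steady state, accumulation factor R = 1/(1 − e^(−kτ)) ≈ 1.8278.
Each bolus raises the concentration by D/Vd = 83/98 ≈ 0.847 μg/mL.
Cmax,ss = C₀/(1 − f) ≈ 0.847/0.5471 ≈ 1.548 μg/mL.

1.5 μg/mL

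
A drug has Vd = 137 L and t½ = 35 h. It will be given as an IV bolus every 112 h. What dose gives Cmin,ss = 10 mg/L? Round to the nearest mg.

11220 mg

τ/t½ = 112/35 ≈ 3.2, so f = (1/2)^(112/35) ≈ 0.108819.
Cmin,ss = (D/Vd)·f/(1−f), so D = Cmin,ss·Vd·(1−f)/f.
D = 10 × 137 × (1−f)/f ≈ 10 × 137 × 8.18957 ≈ 11219.71 mg.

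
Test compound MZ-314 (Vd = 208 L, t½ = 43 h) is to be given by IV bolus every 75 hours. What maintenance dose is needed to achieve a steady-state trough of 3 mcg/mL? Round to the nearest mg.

1466 mg

τ/t½ = 75/43 ≈ 1.7442, so f = (1/2)^(75/43) ≈ 0.298502.
Cmin,ss = (D/Vd)·f/(1−f), so D = Cmin,ss·Vd·(1−f)/f.
D = 3 × 208 × (1−f)/f ≈ 3 × 208 × 2.35006 ≈ 1466.44 mg.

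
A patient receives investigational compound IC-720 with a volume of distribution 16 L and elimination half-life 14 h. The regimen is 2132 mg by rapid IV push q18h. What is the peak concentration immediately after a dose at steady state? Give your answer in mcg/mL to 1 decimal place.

225.9 mcg/mL

Over one 18-h interval, 18/14 ≈ 1.2857 half-lives elapse, leaving f ≈ 0.4102 of each dose.
Accumulation ratio R = 1/(1 − f) ≈ 1/0.5898 ≈ 1.6955.
Each bolus raises the concentration by D/Vd = 2132/16 ≈ 133.250 mcg/mL.
Steady-state peak Cmax,ss = C₀·R ≈ 133.250 × 1.6955 ≈ 225.925 mcg/mL.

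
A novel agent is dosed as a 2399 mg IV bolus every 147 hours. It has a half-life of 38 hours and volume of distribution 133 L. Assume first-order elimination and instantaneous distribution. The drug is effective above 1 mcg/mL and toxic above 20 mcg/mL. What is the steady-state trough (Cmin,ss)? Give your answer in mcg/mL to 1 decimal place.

1.3 mcg/mL

Over one 147-h interval, 147/38 ≈ 3.8684 half-lives elapse, leaving f ≈ 0.0685 of each dose.
At steady state, accumulation factor R = 1/(1 − e^(−kτ)) ≈ 1.0735.
Single-dose peak C₀ = D/Vd = 2399/133 ≈ 18.038 mcg/mL.
Cmax,ss = C₀/(1 − f) ≈ 18.038/0.9315 ≈ 19.364 mcg/mL.
One interval later, Cmin,ss = Cmax,ss·e^(−kτ) ≈ 19.364 × 0.0685 ≈ 1.326 mcg/mL.
Trough 1.3 mcg/mL vs MEC 1 mcg/mL: adequate.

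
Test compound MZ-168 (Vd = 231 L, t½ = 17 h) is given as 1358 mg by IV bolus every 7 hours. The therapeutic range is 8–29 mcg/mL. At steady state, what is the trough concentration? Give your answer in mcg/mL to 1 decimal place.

k = ln2/t½ = ln2/17 ≈ 0.040773 h⁻¹; fraction remaining f = e^(−kτ) = e^(−0.040773×7) ≈ 0.7517.
Accumulation ratio R = 1/(1 − f) ≈ 1/0.2483 ≈ 4.0274.
Each bolus raises the concentration by D/Vd = 1358/231 ≈ 5.879 mcg/mL.
Steady-state peak Cmax,ss = C₀·R ≈ 5.879 × 4.0274 ≈ 23.677 mcg/mL.
Steady-state trough Cmin,ss = Cmax,ss·f ≈ 23.677 × 0.7517 ≈ 17.798 mcg/mL.
Trough 17.8 mcg/mL vs MEC 8 mcg/mL: adequate.

17.8 mcg/mL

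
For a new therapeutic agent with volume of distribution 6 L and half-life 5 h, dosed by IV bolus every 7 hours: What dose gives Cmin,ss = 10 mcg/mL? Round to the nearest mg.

τ/t½ = 7/5 ≈ 1.4, so f = (1/2)^(7/5) ≈ 0.378929.
Cmin,ss = (D/Vd)·f/(1−f), so D = Cmin,ss·Vd·(1−f)/f.
D = 10 × 6 × (1−f)/f ≈ 10 × 6 × 1.63902 ≈ 98.34 mg.

98 mg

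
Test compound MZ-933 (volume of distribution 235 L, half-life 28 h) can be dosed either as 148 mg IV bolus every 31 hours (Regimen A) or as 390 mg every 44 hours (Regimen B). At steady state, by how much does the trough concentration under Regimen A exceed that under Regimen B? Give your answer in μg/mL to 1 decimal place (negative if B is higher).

-0.3 μg/mL

Regimen A: f = (1/2)^(31/28) ≈ 0.4642; Cmin,ss = (148/235)·f/(1−f) ≈ 0.546 μg/mL.
Regimen B: f = (1/2)^(44/28) ≈ 0.3365; Cmin,ss = (390/235)·f/(1−f) ≈ 0.842 μg/mL.
Difference ≈ 0.546 − 0.842 ≈ -0.296 μg/mL.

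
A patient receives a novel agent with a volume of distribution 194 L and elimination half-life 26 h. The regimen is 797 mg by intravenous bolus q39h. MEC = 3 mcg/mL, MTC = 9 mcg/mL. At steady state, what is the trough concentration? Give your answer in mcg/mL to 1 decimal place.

2.2 mcg/mL

τ/t½ = 39/26 ≈ 1.5, so fraction remaining f = (1/2)^(39/26) ≈ 0.3536.
Accumulation ratio R = 1/(1 − f) ≈ 1/0.6464 ≈ 1.5470.
Single-dose peak C₀ = D/Vd = 797/194 ≈ 4.108 mcg/mL.
Steady-state peak Cmax,ss = C₀·R ≈ 4.108 × 1.5470 ≈ 6.355 mcg/mL.
Steady-state trough Cmin,ss = Cmax,ss·f ≈ 6.355 × 0.3536 ≈ 2.247 mcg/mL.
Trough 2.2 mcg/mL vs MEC 3 mcg/mL: subtherapeutic.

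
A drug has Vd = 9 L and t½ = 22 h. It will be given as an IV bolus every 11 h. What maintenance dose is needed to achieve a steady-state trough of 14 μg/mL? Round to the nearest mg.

τ/t½ = 11/22 ≈ 0.5, so f = (1/2)^(11/22) ≈ 0.707107.
Cmin,ss = (D/Vd)·f/(1−f), so D = Cmin,ss·Vd·(1−f)/f.
D = 14 × 9 × (1−f)/f ≈ 14 × 9 × 0.41421 ≈ 52.19 mg.

52 mg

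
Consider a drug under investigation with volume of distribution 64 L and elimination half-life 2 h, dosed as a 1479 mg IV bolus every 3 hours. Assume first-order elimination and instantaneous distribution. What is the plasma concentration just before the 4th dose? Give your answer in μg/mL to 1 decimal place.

12.1 μg/mL

f = (1/2)^(τ/t½) = (1/2)^(3/2) ≈ 0.3536.
C₀ = D/Vd = 1479/64 ≈ 23.109 μg/mL.
Before the 4th dose, 3 doses have been given. Superposition: Cmin = C₀·(f + f² + … + f^3).
≈ 23.109 × (0.3536 + 0.1250 + 0.0442) ≈ 23.109 × 0.5228 ≈ 12.081 μg/mL.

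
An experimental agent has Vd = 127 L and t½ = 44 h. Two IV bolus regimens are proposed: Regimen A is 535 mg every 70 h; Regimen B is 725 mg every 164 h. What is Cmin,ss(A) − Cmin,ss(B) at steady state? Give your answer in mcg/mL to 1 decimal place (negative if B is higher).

1.6 mcg/mL

Regimen A: f = (1/2)^(70/44) ≈ 0.3320; Cmin,ss = (535/127)·f/(1−f) ≈ 2.094 mcg/mL.
Regimen B: f = (1/2)^(164/44) ≈ 0.0755; Cmin,ss = (725/127)·f/(1−f) ≈ 0.466 mcg/mL.
Difference ≈ 2.094 − 0.466 ≈ 1.628 mcg/mL.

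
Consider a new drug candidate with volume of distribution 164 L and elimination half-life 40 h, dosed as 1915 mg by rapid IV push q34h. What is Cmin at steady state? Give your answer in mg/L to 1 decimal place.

14.6 mg/L

τ/t½ = 34/40 ≈ 0.85, so fraction remaining f = (1/2)^(34/40) ≈ 0.5548.
At steady state, accumulation factor R = 1/(1 − e^(−kτ)) ≈ 2.2462.
Each bolus raises the concentration by D/Vd = 1915/164 ≈ 11.677 mg/L.
Steady-state peak Cmax,ss = C₀·R ≈ 11.677 × 2.2462 ≈ 26.229 mg/L.
Steady-state trough Cmin,ss = Cmax,ss·f ≈ 26.229 × 0.5548 ≈ 14.552 mg/L.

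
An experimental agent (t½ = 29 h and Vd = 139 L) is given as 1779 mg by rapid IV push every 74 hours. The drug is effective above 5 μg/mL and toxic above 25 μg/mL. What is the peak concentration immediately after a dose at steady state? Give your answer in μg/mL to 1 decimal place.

τ/t½ = 74/29 ≈ 2.5517, so fraction remaining f = (1/2)^(74/29) ≈ 0.1706.
At steady state, accumulation factor R = 1/(1 − e^(−kτ)) ≈ 1.2057.
Each bolus raises the concentration by D/Vd = 1779/139 ≈ 12.799 μg/mL.
Steady-state peak Cmax,ss = C₀·R ≈ 12.799 × 1.2057 ≈ 15.432 μg/mL.
Peak 15.4 μg/mL vs MTC 25 μg/mL: below toxic threshold.

15.4 μg/mL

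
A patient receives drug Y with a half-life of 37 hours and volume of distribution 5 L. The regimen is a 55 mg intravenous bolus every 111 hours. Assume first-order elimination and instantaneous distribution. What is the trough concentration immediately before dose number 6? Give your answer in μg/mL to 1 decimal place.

1.6 μg/mL

f = (1/2)^(τ/t½) = (1/2)^(111/37) ≈ 0.1250.
C₀ = D/Vd = 55/5 ≈ 11.000 μg/mL.
Before the 6th dose, 5 doses have been given. Superposition: Cmin = C₀·(f + f² + … + f^5).
≈ 11.000 × (0.1250 + 0.0156 + 0.0020 + 0.0002 + 0.0000) ≈ 11.000 × 0.1428 ≈ 1.571 μg/mL.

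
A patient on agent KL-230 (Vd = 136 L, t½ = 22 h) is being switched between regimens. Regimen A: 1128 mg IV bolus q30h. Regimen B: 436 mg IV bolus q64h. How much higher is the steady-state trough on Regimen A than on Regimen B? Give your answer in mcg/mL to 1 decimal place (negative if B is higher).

Regimen A: f = (1/2)^(30/22) ≈ 0.3886; Cmin,ss = (1128/136)·f/(1−f) ≈ 5.272 mcg/mL.
Regimen B: f = (1/2)^(64/22) ≈ 0.1331; Cmin,ss = (436/136)·f/(1−f) ≈ 0.492 mcg/mL.
Difference ≈ 5.272 − 0.492 ≈ 4.780 mcg/mL.

4.8 mcg/mL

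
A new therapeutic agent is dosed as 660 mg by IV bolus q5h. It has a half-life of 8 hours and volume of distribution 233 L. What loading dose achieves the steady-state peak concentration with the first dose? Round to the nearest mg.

1877 mg

f = (1/2)^(5/8) ≈ 0.648420; accumulation ratio R = 1/(1−f) ≈ 2.84430.
Loading dose to hit Cmax,ss on first dose: D_load = D_maint·R ≈ 660 × 2.84430 ≈ 1877.24 mg.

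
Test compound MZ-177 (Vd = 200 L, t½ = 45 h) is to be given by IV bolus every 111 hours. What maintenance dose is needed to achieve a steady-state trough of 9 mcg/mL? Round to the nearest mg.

τ/t½ = 111/45 ≈ 2.4667, so f = (1/2)^(111/45) ≈ 0.180909.
Cmin,ss = (D/Vd)·f/(1−f), so D = Cmin,ss·Vd·(1−f)/f.
D = 9 × 200 × (1−f)/f ≈ 9 × 200 × 4.52764 ≈ 8149.75 mg.

8150 mg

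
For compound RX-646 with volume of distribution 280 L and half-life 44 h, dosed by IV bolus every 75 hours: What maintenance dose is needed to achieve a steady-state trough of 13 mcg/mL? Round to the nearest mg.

τ/t½ = 75/44 ≈ 1.7045, so f = (1/2)^(75/44) ≈ 0.306818.
Cmin,ss = (D/Vd)·f/(1−f), so D = Cmin,ss·Vd·(1−f)/f.
D = 13 × 280 × (1−f)/f ≈ 13 × 280 × 2.25926 ≈ 8223.71 mg.

8224 mg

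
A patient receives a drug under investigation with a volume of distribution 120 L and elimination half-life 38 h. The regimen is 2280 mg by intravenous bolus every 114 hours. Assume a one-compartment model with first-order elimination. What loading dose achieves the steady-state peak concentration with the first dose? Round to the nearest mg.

2606 mg

f = (1/2)^(114/38) ≈ 0.125000; accumulation ratio R = 1/(1−f) ≈ 1.14286.
Loading dose to hit Cmax,ss on first dose: D_load = D_maint·R ≈ 2280 × 1.14286 ≈ 2605.72 mg.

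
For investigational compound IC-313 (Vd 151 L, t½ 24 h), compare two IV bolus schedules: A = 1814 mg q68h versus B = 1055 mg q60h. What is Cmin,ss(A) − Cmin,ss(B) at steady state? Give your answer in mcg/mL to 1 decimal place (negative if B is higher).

Regimen A: f = (1/2)^(68/24) ≈ 0.1403; Cmin,ss = (1814/151)·f/(1−f) ≈ 1.961 mcg/mL.
Regimen B: f = (1/2)^(60/24) ≈ 0.1768; Cmin,ss = (1055/151)·f/(1−f) ≈ 1.501 mcg/mL.
Difference ≈ 1.961 − 1.501 ≈ 0.460 mcg/mL.

0.5 mcg/mL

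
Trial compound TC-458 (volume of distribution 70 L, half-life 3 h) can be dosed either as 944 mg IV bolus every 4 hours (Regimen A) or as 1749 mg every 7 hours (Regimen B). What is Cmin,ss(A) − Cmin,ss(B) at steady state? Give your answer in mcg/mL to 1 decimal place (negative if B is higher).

Regimen A: f = (1/2)^(4/3) ≈ 0.3969; Cmin,ss = (944/70)·f/(1−f) ≈ 8.875 mcg/mL.
Regimen B: f = (1/2)^(7/3) ≈ 0.1984; Cmin,ss = (1749/70)·f/(1−f) ≈ 6.184 mcg/mL.
Difference ≈ 8.875 − 6.184 ≈ 2.691 mcg/mL.

2.7 mcg/mL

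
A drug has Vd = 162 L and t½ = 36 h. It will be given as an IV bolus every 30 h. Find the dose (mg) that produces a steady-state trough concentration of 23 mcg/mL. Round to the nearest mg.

τ/t½ = 30/36 ≈ 0.83333, so f = (1/2)^(30/36) ≈ 0.561231.
Cmin,ss = (D/Vd)·f/(1−f), so D = Cmin,ss·Vd·(1−f)/f.
D = 23 × 162 × (1−f)/f ≈ 23 × 162 × 0.78180 ≈ 2912.99 mg.

2913 mg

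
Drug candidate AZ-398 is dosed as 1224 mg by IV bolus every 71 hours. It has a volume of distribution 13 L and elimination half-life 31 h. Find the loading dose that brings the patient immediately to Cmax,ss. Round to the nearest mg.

f = (1/2)^(71/31) ≈ 0.204430; accumulation ratio R = 1/(1−f) ≈ 1.25696.
Loading dose to hit Cmax,ss on first dose: D_load = D_maint·R ≈ 1224 × 1.25696 ≈ 1538.52 mg.

1539 mg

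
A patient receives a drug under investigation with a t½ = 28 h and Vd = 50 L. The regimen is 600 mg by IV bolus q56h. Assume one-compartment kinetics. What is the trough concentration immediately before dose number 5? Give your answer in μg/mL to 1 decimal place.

4.0 μg/mL

f = (1/2)^(τ/t½) = (1/2)^(56/28) ≈ 0.2500.
C₀ = D/Vd = 600/50 ≈ 12.000 μg/mL.
Before the 5th dose, 4 doses have been given. Superposition: Cmin = C₀·(f + f² + … + f^4).
≈ 12.000 × (0.2500 + 0.0625 + 0.0156 + 0.0039) ≈ 12.000 × 0.3320 ≈ 3.984 μg/mL.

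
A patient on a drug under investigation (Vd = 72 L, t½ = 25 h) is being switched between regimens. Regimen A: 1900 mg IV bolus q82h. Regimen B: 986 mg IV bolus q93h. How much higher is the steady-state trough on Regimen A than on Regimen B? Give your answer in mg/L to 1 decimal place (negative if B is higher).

1.9 mg/L

Regimen A: f = (1/2)^(82/25) ≈ 0.1029; Cmin,ss = (1900/72)·f/(1−f) ≈ 3.027 mg/L.
Regimen B: f = (1/2)^(93/25) ≈ 0.0759; Cmin,ss = (986/72)·f/(1−f) ≈ 1.125 mg/L.
Difference ≈ 3.027 − 1.125 ≈ 1.902 mg/L.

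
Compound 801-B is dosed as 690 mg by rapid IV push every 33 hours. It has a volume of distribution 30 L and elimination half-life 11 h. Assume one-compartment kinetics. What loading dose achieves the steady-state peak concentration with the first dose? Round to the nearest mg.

789 mg

f = (1/2)^(33/11) ≈ 0.125000; accumulation ratio R = 1/(1−f) ≈ 1.14286.
Loading dose to hit Cmax,ss on first dose: D_load = D_maint·R ≈ 690 × 1.14286 ≈ 788.57 mg.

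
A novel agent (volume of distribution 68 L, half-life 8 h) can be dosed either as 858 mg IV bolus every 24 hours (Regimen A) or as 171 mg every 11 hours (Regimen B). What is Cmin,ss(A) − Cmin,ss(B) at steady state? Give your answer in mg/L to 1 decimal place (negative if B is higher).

0.2 mg/L

Regimen A: f = (1/2)^(24/8) ≈ 0.1250; Cmin,ss = (858/68)·f/(1−f) ≈ 1.803 mg/L.
Regimen B: f = (1/2)^(11/8) ≈ 0.3856; Cmin,ss = (171/68)·f/(1−f) ≈ 1.578 mg/L.
Difference ≈ 1.803 − 1.578 ≈ 0.225 mg/L.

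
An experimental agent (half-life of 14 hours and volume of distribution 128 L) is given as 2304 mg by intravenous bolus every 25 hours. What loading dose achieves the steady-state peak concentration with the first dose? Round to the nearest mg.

3245 mg

f = (1/2)^(25/14) ≈ 0.290032; accumulation ratio R = 1/(1−f) ≈ 1.40851.
Loading dose to hit Cmax,ss on first dose: D_load = D_maint·R ≈ 2304 × 1.40851 ≈ 3245.21 mg.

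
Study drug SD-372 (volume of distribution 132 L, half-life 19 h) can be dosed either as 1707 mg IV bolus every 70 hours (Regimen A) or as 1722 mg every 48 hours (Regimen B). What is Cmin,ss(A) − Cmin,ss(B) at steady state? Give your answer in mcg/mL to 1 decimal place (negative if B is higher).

-1.6 mcg/mL

Regimen A: f = (1/2)^(70/19) ≈ 0.0778; Cmin,ss = (1707/132)·f/(1−f) ≈ 1.091 mcg/mL.
Regimen B: f = (1/2)^(48/19) ≈ 0.1736; Cmin,ss = (1722/132)·f/(1−f) ≈ 2.740 mcg/mL.
Difference ≈ 1.091 − 2.740 ≈ -1.649 mcg/mL.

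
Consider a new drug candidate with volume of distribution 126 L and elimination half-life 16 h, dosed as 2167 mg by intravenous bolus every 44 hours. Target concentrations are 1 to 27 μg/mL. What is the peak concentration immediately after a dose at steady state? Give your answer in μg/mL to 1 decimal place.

20.2 μg/mL

Over one 44-h interval, 44/16 ≈ 2.75 half-lives elapse, leaving f ≈ 0.1487 of each dose.
Accumulation ratio R = 1/(1 − f) ≈ 1/0.8513 ≈ 1.1747.
Single-dose peak C₀ = D/Vd = 2167/126 ≈ 17.198 μg/mL.
Steady-state peak Cmax,ss = C₀·R ≈ 17.198 × 1.1747 ≈ 20.202 μg/mL.
Peak 20.2 μg/mL vs MTC 27 μg/mL: below toxic threshold.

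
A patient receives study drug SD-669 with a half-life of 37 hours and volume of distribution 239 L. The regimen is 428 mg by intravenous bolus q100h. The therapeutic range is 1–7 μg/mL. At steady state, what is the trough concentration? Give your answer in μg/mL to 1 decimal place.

τ/t½ = 100/37 ≈ 2.7027, so fraction remaining f = (1/2)^(100/37) ≈ 0.1536.
Accumulation ratio R = 1/(1 − f) ≈ 1/0.8464 ≈ 1.1815.
Single-dose peak C₀ = D/Vd = 428/239 ≈ 1.791 μg/mL.
Steady-state peak Cmax,ss = C₀·R ≈ 1.791 × 1.1815 ≈ 2.116 μg/mL.
One interval later, Cmin,ss = Cmax,ss·e^(−kτ) ≈ 2.116 × 0.1536 ≈ 0.325 μg/mL.
Trough 0.3 μg/mL vs MEC 1 μg/mL: subtherapeutic.

0.3 μg/mL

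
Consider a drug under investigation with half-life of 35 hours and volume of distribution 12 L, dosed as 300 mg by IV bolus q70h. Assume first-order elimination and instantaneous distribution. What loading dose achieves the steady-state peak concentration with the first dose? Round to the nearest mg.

f = (1/2)^(70/35) ≈ 0.250000; accumulation ratio R = 1/(1−f) ≈ 1.33333.
Loading dose to hit Cmax,ss on first dose: D_load = D_maint·R ≈ 300 × 1.33333 ≈ 400.00 mg.

400 mg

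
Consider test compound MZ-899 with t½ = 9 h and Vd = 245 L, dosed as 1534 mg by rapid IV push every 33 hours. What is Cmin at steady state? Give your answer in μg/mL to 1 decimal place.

0.5 μg/mL

τ/t½ = 33/9 ≈ 3.6667, so fraction remaining f = (1/2)^(33/9) ≈ 0.0787.
Accumulation ratio R = 1/(1 − f) ≈ 1/0.9213 ≈ 1.0854.
Single-dose peak C₀ = D/Vd = 1534/245 ≈ 6.261 μg/mL.
Steady-state peak Cmax,ss = C₀·R ≈ 6.261 × 1.0854 ≈ 6.796 μg/mL.
Steady-state trough Cmin,ss = Cmax,ss·f ≈ 6.796 × 0.0787 ≈ 0.535 μg/mL.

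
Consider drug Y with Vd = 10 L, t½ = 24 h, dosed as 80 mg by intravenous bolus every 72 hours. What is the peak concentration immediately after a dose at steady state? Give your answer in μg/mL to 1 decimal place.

9.1 μg/mL

τ = 72 h = 3 half-lives, so f = (1/2)^3 = 0.125.
Accumulation ratio R = 1/(1 − f) = 1/0.875 = 8/7.
Single-dose peak C₀ = D/Vd = 80/10 = 8 μg/mL.
Steady-state peak Cmax,ss = C₀·R = 8 × 8/7 ≈ 9.143 μg/mL.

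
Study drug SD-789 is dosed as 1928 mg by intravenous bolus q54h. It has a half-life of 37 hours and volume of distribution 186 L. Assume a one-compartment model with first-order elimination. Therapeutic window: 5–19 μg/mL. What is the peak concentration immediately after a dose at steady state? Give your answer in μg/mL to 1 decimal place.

τ/t½ = 54/37 ≈ 1.4595, so fraction remaining f = (1/2)^(54/37) ≈ 0.3636.
At steady state, accumulation factor R = 1/(1 − e^(−kτ)) ≈ 1.5713.
Single-dose peak C₀ = D/Vd = 1928/186 ≈ 10.366 μg/mL.
Cmax,ss = C₀/(1 − f) ≈ 10.366/0.6364 ≈ 16.288 μg/mL.
Peak 16.3 μg/mL vs MTC 19 μg/mL: below toxic threshold.

16.3 μg/mL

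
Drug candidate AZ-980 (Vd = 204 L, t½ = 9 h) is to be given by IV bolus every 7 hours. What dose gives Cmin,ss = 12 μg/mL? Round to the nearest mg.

τ/t½ = 7/9 ≈ 0.77778, so f = (1/2)^(7/9) ≈ 0.583265.
Cmin,ss = (D/Vd)·f/(1−f), so D = Cmin,ss·Vd·(1−f)/f.
D = 12 × 204 × (1−f)/f ≈ 12 × 204 × 0.71449 ≈ 1749.07 mg.

1749 mg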